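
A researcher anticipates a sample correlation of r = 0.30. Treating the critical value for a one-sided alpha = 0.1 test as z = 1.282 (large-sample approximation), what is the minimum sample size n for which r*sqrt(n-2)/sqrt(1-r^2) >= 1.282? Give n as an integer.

19

Need r·√(n−2)/√(1−r²) ≥ 1.282
√(n−2) ≥ 1.282·√(1−0.0900) / 0.30 = 1.282·0.953939 / 0.30 = 4.0765
n−2 ≥ 16.6179  ⇒  n ≥ 18.6179
Smallest integer n = 19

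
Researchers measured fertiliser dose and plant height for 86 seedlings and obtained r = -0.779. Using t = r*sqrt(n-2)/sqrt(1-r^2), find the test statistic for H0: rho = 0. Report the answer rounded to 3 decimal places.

1 − r² = 1 − 0.606841 = 0.393159;  √(1−r²) = 0.627024
√(n−2) = √84 = 9.165151
t = r·√(n−2)/√(1−r²) = -0.779 · 9.165151 / 0.627024 = -11.387

-11.387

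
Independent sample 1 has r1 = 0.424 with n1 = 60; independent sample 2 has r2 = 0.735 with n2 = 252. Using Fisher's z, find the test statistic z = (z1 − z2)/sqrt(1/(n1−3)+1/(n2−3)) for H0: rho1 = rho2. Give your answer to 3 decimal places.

-3.316

z1 = atanh(0.424) = 0.452559,  z2 = atanh(0.735) = 0.939516
SE = √(1/(n1−3) + 1/(n2−3)) = √(1/57 + 1/249) = √(0.0175439 + 0.0040161) = √0.0215600 = 0.146833
z = (z1 − z2)/SE = (0.452559 − 0.939516) / 0.146833 = -0.486957 / 0.146833 = -3.316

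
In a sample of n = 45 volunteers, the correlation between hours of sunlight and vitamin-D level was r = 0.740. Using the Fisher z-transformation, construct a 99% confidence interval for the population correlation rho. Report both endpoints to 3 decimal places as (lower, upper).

(0.503, 0.874)

z_r = atanh(0.740) = 0.950479;  SE = 1/√(n−3) = 1/√42 = 0.154303
z-limits: 0.950479 ± 2.576·0.154303 = 0.950479 ± 0.397485 = [0.552994, 1.347964]
ρ-limits: (tanh 0.552994, tanh 1.347964) = (0.503, 0.874)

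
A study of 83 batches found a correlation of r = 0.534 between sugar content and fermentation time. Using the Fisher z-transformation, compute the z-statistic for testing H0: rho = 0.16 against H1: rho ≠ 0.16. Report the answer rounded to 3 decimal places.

3.885

z_r = atanh(0.534) = 0.595724,  z_0 = atanh(0.16) = 0.161387
SE = 1/√(n−3) = 1/√80 = 0.111803
z = (z_r − z_0)/SE = (0.595724 − 0.161387) / 0.111803 = 0.434337 / 0.111803 = 3.885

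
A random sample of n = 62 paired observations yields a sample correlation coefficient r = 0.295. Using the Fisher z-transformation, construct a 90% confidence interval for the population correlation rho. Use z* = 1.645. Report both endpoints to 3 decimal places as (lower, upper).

(0.090, 0.476)

z_r = atanh(0.295) = 0.304034;  SE = 1/√(n−3) = 1/√59 = 0.130189
z-limits: 0.304034 ± 1.645·0.130189 = 0.304034 ± 0.214161 = [0.089873, 0.518195]
ρ-limits: (tanh 0.089873, tanh 0.518195) = (0.090, 0.476)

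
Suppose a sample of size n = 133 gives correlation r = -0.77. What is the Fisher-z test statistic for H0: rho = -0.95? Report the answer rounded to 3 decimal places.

Fisher z: atanh(-0.77) = -1.020328, atanh(-0.95) = -1.831781
z = (z_r − z_0)·√(n−3) = (-1.020328 − (-1.831781))·√130 = 0.811453 · 11.401754 = 9.252

9.252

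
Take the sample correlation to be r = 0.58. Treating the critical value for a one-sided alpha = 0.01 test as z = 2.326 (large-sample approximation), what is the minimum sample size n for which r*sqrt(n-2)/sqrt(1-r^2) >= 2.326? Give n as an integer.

Need r·√(n−2)/√(1−r²) ≥ 2.326
√(n−2) ≥ 2.326·√(1−0.3364) / 0.58 = 2.326·0.814616 / 0.58 = 3.2669
n−2 ≥ 10.6726  ⇒  n ≥ 12.6726
Smallest integer n = 13

13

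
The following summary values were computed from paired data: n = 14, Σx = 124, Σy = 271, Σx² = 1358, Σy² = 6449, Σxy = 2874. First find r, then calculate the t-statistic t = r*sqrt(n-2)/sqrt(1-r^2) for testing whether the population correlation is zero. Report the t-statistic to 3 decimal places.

5.529

S_xy = nΣxy − ΣxΣy = 14·2874 − 124·271 = 40236 − 33604 = 6632
S_xx = nΣx² − (Σx)² = 14·1358 − 124² = 19012 − 15376 = 3636
S_yy = nΣy² − (Σy)² = 14·6449 − 271² = 90286 − 73441 = 16845
r = S_xy / √(S_xx·S_yy) = 6632 / √(3636·16845) = 6632 / √61248420 = 6632 / 7826.1370 = 0.8474
t = r·√(n−2)/√(1−r²) = 0.8474·√12 / √(1−0.718087) = 2.935480 / 0.530955 = 5.529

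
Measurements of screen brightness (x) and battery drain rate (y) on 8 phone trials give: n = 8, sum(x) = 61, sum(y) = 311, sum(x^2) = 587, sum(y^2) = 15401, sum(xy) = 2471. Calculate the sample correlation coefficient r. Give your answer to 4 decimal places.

0.1568

S_xy = nΣxy − ΣxΣy = 8·2471 − 61·311 = 19768 − 18971 = 797
S_xx = nΣx² − (Σx)² = 8·587 − 61² = 4696 − 3721 = 975
S_yy = nΣy² − (Σy)² = 8·15401 − 311² = 123208 − 96721 = 26487
r = S_xy / √(S_xx·S_yy) = 797 / √(975·26487) = 797 / √25824825 = 797 / 5081.8132 = 0.1568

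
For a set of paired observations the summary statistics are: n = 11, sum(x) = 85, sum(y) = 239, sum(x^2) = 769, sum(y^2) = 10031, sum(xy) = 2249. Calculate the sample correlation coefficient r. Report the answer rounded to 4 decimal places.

Numerator: nΣxy − (Σx)(Σy) = 11·2249 − (85)(239) = 4424
Denominator: √[(nΣx²−(Σx)²)(nΣy²−(Σy)²)]
  nΣx²−(Σx)² = 11·769 − 7225 = 1234;  nΣy²−(Σy)² = 11·10031 − 57121 = 53220
  √(1234·53220) = √65673480 = 8103.9176
r = 4424 / 8103.9176 = 0.5459

0.5459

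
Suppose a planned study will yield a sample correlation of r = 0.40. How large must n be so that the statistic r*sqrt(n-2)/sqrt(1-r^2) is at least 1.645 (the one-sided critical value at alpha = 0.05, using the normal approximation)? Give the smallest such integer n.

r√(n−2)/√(1−r²) ≥ 1.645  ⇔  n−2 ≥ (1.645)²·(1−r²)/r²
(1−r²)/r² = (1−0.1600)/0.1600 = 5.2500
n ≥ 2 + 2.706025·5.2500 = 2 + 14.2066 = 16.2066
⌈16.2066⌉ = 17

17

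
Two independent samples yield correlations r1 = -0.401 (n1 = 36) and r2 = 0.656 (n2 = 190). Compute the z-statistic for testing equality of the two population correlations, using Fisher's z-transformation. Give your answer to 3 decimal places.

Fisher z-transforms: z1 = atanh(-0.401) = -0.424840, z2 = atanh(0.656) = 0.785759; difference d = -1.210599
Var(d) = 1/33 + 1/187 = 0.0303030 + 0.0053476 = 0.0356506
z = d/√Var(d) = -1.210599 / √0.0356506 = -1.210599 / 0.188814 = -6.412

-6.412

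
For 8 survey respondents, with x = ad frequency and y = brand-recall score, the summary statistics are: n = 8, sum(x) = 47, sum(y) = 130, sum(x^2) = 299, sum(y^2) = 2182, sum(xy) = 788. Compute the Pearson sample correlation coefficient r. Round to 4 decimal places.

Numerator: nΣxy − (Σx)(Σy) = 8·788 − (47)(130) = 194
Denominator: √[(nΣx²−(Σx)²)(nΣy²−(Σy)²)]
  nΣx²−(Σx)² = 8·299 − 2209 = 183;  nΣy²−(Σy)² = 8·2182 − 16900 = 556
  √(183·556) = √101748 = 318.9796
r = 194 / 318.9796 = 0.6082

0.6082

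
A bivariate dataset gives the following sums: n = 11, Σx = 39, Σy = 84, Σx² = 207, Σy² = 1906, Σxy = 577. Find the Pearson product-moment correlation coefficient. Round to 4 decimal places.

0.9470

S_xy = nΣxy − ΣxΣy = 11·577 − 39·84 = 6347 − 3276 = 3071
S_xx = nΣx² − (Σx)² = 11·207 − 39² = 2277 − 1521 = 756
S_yy = nΣy² − (Σy)² = 11·1906 − 84² = 20966 − 7056 = 13910
r = S_xy / √(S_xx·S_yy) = 3071 / √(756·13910) = 3071 / √10515960 = 3071 / 3242.8321 = 0.9470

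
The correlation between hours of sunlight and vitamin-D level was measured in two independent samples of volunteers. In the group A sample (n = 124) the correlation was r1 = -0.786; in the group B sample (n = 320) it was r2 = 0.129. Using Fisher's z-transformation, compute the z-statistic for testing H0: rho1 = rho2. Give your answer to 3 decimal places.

Fisher z-transforms: z1 = atanh(-0.786) = -1.060879, z2 = atanh(0.129) = 0.129723; difference d = -1.190602
Var(d) = 1/121 + 1/317 = 0.0082645 + 0.0031546 = 0.0114191
z = d/√Var(d) = -1.190602 / √0.0114191 = -1.190602 / 0.106860 = -11.142

-11.142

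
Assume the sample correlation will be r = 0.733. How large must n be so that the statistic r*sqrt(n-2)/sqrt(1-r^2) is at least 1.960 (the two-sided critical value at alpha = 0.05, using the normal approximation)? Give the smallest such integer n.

Need r·√(n−2)/√(1−r²) ≥ 1.960
√(n−2) ≥ 1.960·√(1−0.537289) / 0.733 = 1.960·0.680229 / 0.733 = 1.8189
n−2 ≥ 3.3084  ⇒  n ≥ 5.3084
Smallest integer n = 6

6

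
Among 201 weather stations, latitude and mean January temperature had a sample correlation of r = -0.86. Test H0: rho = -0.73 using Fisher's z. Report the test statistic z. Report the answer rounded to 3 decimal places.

z_r = atanh(-0.86) = -1.293345,  z_0 = atanh(-0.73) = -0.928727
SE = 1/√(n−3) = 1/√198 = 0.071067
z = (z_r − z_0)/SE = (-1.293345 − (-0.928727)) / 0.071067 = -0.364618 / 0.071067 = -5.131

-5.131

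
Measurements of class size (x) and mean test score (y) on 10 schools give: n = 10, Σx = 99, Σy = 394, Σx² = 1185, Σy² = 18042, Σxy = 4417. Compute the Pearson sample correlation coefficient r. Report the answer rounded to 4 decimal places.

0.7189

S_xy = nΣxy − ΣxΣy = 10·4417 − 99·394 = 44170 − 39006 = 5164
S_xx = nΣx² − (Σx)² = 10·1185 − 99² = 11850 − 9801 = 2049
S_yy = nΣy² − (Σy)² = 10·18042 − 394² = 180420 − 155236 = 25184
r = S_xy / √(S_xx·S_yy) = 5164 / √(2049·25184) = 5164 / √51602016 = 5164 / 7183.4543 = 0.7189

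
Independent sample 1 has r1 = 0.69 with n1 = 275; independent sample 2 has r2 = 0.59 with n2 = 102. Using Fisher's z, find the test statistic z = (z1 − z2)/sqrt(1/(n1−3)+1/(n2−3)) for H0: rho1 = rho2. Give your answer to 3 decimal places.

Fisher z-transforms: z1 = atanh(0.69) = 0.847956, z2 = atanh(0.59) = 0.677666; difference d = 0.170290
Var(d) = 1/272 + 1/99 = 0.0036765 + 0.0101010 = 0.0137775
z = d/√Var(d) = 0.170290 / √0.0137775 = 0.170290 / 0.117378 = 1.451

1.451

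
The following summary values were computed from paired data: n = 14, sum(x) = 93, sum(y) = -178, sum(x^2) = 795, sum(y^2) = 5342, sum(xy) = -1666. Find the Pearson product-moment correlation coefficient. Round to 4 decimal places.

-0.6547

Numerator: nΣxy − (Σx)(Σy) = 14·(-1666) − (93)(-178) = -6770
Denominator: √[(nΣx²−(Σx)²)(nΣy²−(Σy)²)]
  nΣx²−(Σx)² = 14·795 − 8649 = 2481;  nΣy²−(Σy)² = 14·5342 − 31684 = 43104
  √(2481·43104) = √106941024 = 10341.2293
r = -6770 / 10341.2293 = -0.6547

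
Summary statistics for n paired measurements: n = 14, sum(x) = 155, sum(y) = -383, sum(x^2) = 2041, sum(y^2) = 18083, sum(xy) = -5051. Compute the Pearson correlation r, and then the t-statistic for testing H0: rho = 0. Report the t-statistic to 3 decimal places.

-2.085

S_xy = nΣxy − ΣxΣy = 14·(-5051) − 155·(-383) = -70714 − (-59365) = -11349
S_xx = nΣx² − (Σx)² = 14·2041 − 155² = 28574 − 24025 = 4549
S_yy = nΣy² − (Σy)² = 14·18083 − (-383)² = 253162 − 146689 = 106473
r = S_xy / √(S_xx·S_yy) = -11349 / √(4549·106473) = -11349 / √484345677 = -11349 / 22007.8549 = -0.5157
t = r·√(n−2)/√(1−r²) = -0.5157·√12 / √(1−0.265946) = -1.786437 / 0.856770 = -2.085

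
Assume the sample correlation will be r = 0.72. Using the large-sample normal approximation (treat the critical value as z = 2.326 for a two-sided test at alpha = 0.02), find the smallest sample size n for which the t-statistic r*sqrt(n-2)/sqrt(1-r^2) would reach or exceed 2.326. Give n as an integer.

8

r√(n−2)/√(1−r²) ≥ 2.326  ⇔  n−2 ≥ (2.326)²·(1−r²)/r²
(1−r²)/r² = (1−0.5184)/0.5184 = 0.9290
n ≥ 2 + 5.410276·0.9290 = 2 + 5.0261 = 7.0261
⌈7.0261⌉ = 8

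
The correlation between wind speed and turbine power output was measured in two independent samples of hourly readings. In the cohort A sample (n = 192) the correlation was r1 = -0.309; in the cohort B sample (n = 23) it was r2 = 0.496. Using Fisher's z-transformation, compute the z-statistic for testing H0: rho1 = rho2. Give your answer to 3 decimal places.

Fisher z-transforms: z1 = atanh(-0.309) = -0.319439, z2 = atanh(0.496) = 0.543987; difference d = -0.863426
Var(d) = 1/189 + 1/20 = 0.0052910 + 0.0500000 = 0.0552910
z = d/√Var(d) = -0.863426 / √0.0552910 = -0.863426 / 0.235140 = -3.672

-3.672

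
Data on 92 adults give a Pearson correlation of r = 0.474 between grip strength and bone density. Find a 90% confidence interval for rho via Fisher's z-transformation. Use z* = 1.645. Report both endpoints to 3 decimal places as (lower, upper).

(0.328, 0.598)

z_r = atanh(0.474) = 0.515217;  SE = 1/√(n−3) = 1/√89 = 0.106000
z-limits: 0.515217 ± 1.645·0.106000 = 0.515217 ± 0.174370 = [0.340847, 0.689587]
ρ-limits: (tanh 0.340847, tanh 0.689587) = (0.328, 0.598)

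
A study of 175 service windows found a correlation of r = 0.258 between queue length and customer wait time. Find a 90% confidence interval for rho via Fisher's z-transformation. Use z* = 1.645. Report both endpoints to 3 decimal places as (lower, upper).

(0.138, 0.371)

z_r = atanh(0.258) = 0.263965;  SE = 1/√(n−3) = 1/√172 = 0.076249
z-limits: 0.263965 ± 1.645·0.076249 = 0.263965 ± 0.125430 = [0.138535, 0.389395]
ρ-limits: (tanh 0.138535, tanh 0.389395) = (0.138, 0.371)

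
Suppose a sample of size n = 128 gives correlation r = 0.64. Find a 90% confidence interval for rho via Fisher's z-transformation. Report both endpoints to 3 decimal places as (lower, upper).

Fisher z: z_r = atanh(r) = ½·ln((1+0.64)/(1−0.64)) = 0.758174
SE(z) = 1/√(n−3) = 1/√125 = 0.089443
90% ⇒ z* = 1.645; margin = 1.645·0.089443 = 0.147134
CI on z-scale: (0.611040, 0.905308)
Back-transform: tanh(0.611040) = 0.544859, tanh(0.905308) = 0.718873

(0.545, 0.719)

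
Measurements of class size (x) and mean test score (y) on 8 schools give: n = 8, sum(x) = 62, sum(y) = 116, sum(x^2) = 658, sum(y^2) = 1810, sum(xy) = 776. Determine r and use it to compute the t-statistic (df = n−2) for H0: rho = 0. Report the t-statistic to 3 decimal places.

-3.458

Numerator: nΣxy − (Σx)(Σy) = 8·776 − (62)(116) = -984
Denominator: √[(nΣx²−(Σx)²)(nΣy²−(Σy)²)]
  nΣx²−(Σx)² = 8·658 − 3844 = 1420;  nΣy²−(Σy)² = 8·1810 − 13456 = 1024
  √(1420·1024) = √1454080 = 1205.8524
r = -984 / 1205.8524 = -0.8160
t = r·√(n−2)/√(1−r²) = -0.8160·√6 / √(1−0.665856) = -1.998784 / 0.578052 = -3.458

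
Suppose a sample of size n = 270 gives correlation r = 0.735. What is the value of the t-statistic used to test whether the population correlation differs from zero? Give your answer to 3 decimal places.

t = r·√(n−2) / √(1−r²) with r = 0.735, n = 270
  = 0.735·√268 / √(1 − 0.540225)
  = 0.735·16.370706 / 0.678067
  = 12.032469 / 0.678067 = 17.745

17.745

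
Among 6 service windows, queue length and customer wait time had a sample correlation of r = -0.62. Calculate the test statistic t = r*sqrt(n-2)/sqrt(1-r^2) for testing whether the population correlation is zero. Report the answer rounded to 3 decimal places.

-1.580

1 − r² = 1 − 0.3844 = 0.6156;  √(1−r²) = 0.784602
√(n−2) = √4 = 2.000000
t = r·√(n−2)/√(1−r²) = -0.62 · 2.000000 / 0.784602 = -1.580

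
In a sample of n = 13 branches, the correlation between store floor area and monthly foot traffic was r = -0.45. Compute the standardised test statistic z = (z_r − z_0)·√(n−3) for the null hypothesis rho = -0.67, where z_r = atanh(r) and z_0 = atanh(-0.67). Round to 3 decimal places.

1.031

Fisher z: atanh(-0.45) = -0.484700, atanh(-0.67) = -0.810743
z = (z_r − z_0)·√(n−3) = (-0.484700 − (-0.810743))·√10 = 0.326043 · 3.162278 = 1.031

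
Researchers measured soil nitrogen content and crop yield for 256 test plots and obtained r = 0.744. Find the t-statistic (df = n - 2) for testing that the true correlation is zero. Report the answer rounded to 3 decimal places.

1 − r² = 1 − 0.553536 = 0.446464;  √(1−r²) = 0.668180
√(n−2) = √254 = 15.937377
t = r·√(n−2)/√(1−r²) = 0.744 · 15.937377 / 0.668180 = 17.746

17.746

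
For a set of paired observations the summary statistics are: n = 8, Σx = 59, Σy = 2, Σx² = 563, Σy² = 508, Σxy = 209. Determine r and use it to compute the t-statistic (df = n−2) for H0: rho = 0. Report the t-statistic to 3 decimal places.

2.887

S_xy = nΣxy − ΣxΣy = 8·209 − 59·2 = 1672 − 118 = 1554
S_xx = nΣx² − (Σx)² = 8·563 − 59² = 4504 − 3481 = 1023
S_yy = nΣy² − (Σy)² = 8·508 − 2² = 4064 − 4 = 4060
r = S_xy / √(S_xx·S_yy) = 1554 / √(1023·4060) = 1554 / √4153380 = 1554 / 2037.9843 = 0.7625
t = r·√(n−2)/√(1−r²) = 0.7625·√6 / √(1−0.581406) = 1.867736 / 0.646988 = 2.887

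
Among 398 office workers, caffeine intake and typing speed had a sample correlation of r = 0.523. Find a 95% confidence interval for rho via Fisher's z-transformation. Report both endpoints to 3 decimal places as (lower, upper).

(0.448, 0.591)

Fisher z: z_r = atanh(r) = ½·ln((1+0.523)/(1−0.523)) = 0.580460
SE(z) = 1/√(n−3) = 1/√395 = 0.050315
95% ⇒ z* = 1.960; margin = 1.960·0.050315 = 0.098617
CI on z-scale: (0.481843, 0.679077)
Back-transform: tanh(0.481843) = 0.447718, tanh(0.679077) = 0.590919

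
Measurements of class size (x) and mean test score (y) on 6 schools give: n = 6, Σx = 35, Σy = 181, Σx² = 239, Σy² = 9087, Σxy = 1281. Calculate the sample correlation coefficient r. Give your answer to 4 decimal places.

S_xy = nΣxy − ΣxΣy = 6·1281 − 35·181 = 7686 − 6335 = 1351
S_xx = nΣx² − (Σx)² = 6·239 − 35² = 1434 − 1225 = 209
S_yy = nΣy² − (Σy)² = 6·9087 − 181² = 54522 − 32761 = 21761
r = S_xy / √(S_xx·S_yy) = 1351 / √(209·21761) = 1351 / √4548049 = 1351 / 2132.6155 = 0.6335

0.6335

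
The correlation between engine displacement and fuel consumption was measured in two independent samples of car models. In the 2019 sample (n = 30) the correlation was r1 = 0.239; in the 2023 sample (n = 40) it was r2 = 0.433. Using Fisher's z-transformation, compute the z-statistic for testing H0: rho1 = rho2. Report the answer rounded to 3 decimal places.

z1 = atanh(0.239) = 0.243713,  z2 = atanh(0.433) = 0.463583
SE = √(1/(n1−3) + 1/(n2−3)) = √(1/27 + 1/37) = √(0.0370370 + 0.0270270) = √0.0640640 = 0.253109
z = (z1 − z2)/SE = (0.243713 − 0.463583) / 0.253109 = -0.219870 / 0.253109 = -0.869

-0.869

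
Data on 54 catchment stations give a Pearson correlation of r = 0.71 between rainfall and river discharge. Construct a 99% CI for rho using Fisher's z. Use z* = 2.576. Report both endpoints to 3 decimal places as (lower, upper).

z_r = atanh(0.71) = 0.887184;  SE = 1/√(n−3) = 1/√51 = 0.140028
z-limits: 0.887184 ± 2.576·0.140028 = 0.887184 ± 0.360712 = [0.526472, 1.247896]
ρ-limits: (tanh 0.526472, tanh 1.247896) = (0.483, 0.848)

(0.483, 0.848)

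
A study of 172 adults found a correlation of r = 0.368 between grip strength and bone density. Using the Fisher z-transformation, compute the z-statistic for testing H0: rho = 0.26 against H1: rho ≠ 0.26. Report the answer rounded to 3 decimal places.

1.560

Fisher z: atanh(0.368) = 0.386108, atanh(0.26) = 0.266108
z = (z_r − z_0)·√(n−3) = (0.386108 − 0.266108)·√169 = 0.120000 · 13.000000 = 1.560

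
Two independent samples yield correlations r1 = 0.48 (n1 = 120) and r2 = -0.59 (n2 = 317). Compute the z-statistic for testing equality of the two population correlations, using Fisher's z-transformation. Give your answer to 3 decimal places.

11.085

Fisher z-transforms: z1 = atanh(0.48) = 0.522984, z2 = atanh(-0.59) = -0.677666; difference d = 1.200650
Var(d) = 1/117 + 1/314 = 0.0085470 + 0.0031847 = 0.0117317
z = d/√Var(d) = 1.200650 / √0.0117317 = 1.200650 / 0.108313 = 11.085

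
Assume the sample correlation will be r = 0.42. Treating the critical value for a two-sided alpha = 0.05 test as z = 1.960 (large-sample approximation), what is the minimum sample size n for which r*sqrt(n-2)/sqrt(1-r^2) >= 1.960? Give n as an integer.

Need r·√(n−2)/√(1−r²) ≥ 1.960
√(n−2) ≥ 1.960·√(1−0.1764) / 0.42 = 1.960·0.907524 / 0.42 = 4.2351
n−2 ≥ 17.9361  ⇒  n ≥ 19.9361
Smallest integer n = 20

20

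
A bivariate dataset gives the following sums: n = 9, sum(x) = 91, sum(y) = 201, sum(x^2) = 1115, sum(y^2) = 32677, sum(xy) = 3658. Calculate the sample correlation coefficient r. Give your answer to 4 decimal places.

S_xy = nΣxy − ΣxΣy = 9·3658 − 91·201 = 32922 − 18291 = 14631
S_xx = nΣx² − (Σx)² = 9·1115 − 91² = 10035 − 8281 = 1754
S_yy = nΣy² − (Σy)² = 9·32677 − 201² = 294093 − 40401 = 253692
r = S_xy / √(S_xx·S_yy) = 14631 / √(1754·253692) = 14631 / √444975768 = 14631 / 21094.4487 = 0.6936

0.6936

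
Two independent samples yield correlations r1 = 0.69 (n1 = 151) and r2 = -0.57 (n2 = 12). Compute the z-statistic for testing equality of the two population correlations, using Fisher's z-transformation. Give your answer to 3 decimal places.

4.356

Fisher z-transforms: z1 = atanh(0.69) = 0.847956, z2 = atanh(-0.57) = -0.647523; difference d = 1.495479
Var(d) = 1/148 + 1/9 = 0.0067568 + 0.1111111 = 0.1178679
z = d/√Var(d) = 1.495479 / √0.1178679 = 1.495479 / 0.343319 = 4.356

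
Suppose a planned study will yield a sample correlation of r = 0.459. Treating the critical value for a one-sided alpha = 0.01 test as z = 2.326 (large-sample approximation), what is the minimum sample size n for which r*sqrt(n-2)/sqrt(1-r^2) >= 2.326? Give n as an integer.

Need r·√(n−2)/√(1−r²) ≥ 2.326
√(n−2) ≥ 2.326·√(1−0.210681) / 0.459 = 2.326·0.888436 / 0.459 = 4.5022
n−2 ≥ 20.2698  ⇒  n ≥ 22.2698
Smallest integer n = 23

23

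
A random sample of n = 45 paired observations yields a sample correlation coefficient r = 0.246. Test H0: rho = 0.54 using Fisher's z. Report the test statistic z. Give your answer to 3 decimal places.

Fisher z: atanh(0.246) = 0.251151, atanh(0.54) = 0.604156
z = (z_r − z_0)·√(n−3) = (0.251151 − 0.604156)·√42 = -0.353005 · 6.480741 = -2.288

-2.288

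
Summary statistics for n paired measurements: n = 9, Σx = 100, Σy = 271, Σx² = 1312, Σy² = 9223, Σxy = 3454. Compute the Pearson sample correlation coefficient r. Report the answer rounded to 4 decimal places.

Numerator: nΣxy − (Σx)(Σy) = 9·3454 − (100)(271) = 3986
Denominator: √[(nΣx²−(Σx)²)(nΣy²−(Σy)²)]
  nΣx²−(Σx)² = 9·1312 − 10000 = 1808;  nΣy²−(Σy)² = 9·9223 − 73441 = 9566
  √(1808·9566) = √17295328 = 4158.7652
r = 3986 / 4158.7652 = 0.9585

0.9585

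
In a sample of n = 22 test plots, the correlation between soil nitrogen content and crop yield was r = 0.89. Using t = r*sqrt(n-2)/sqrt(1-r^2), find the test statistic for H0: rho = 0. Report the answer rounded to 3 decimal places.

1 − r² = 1 − 0.7921 = 0.2079;  √(1−r²) = 0.455961
√(n−2) = √20 = 4.472136
t = r·√(n−2)/√(1−r²) = 0.89 · 4.472136 / 0.455961 = 8.729

8.729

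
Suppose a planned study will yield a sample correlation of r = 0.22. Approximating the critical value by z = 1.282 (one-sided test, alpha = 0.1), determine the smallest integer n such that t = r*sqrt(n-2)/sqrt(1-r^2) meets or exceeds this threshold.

Need r·√(n−2)/√(1−r²) ≥ 1.282
√(n−2) ≥ 1.282·√(1−0.0484) / 0.22 = 1.282·0.975500 / 0.22 = 5.6845
n−2 ≥ 32.3135  ⇒  n ≥ 34.3135
Smallest integer n = 35

35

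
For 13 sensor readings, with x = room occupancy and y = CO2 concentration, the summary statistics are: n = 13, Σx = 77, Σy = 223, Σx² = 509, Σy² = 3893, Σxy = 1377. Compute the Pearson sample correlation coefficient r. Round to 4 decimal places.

0.9382

Numerator: nΣxy − (Σx)(Σy) = 13·1377 − (77)(223) = 730
Denominator: √[(nΣx²−(Σx)²)(nΣy²−(Σy)²)]
  nΣx²−(Σx)² = 13·509 − 5929 = 688;  nΣy²−(Σy)² = 13·3893 − 49729 = 880
  √(688·880) = √605440 = 778.1003
r = 730 / 778.1003 = 0.9382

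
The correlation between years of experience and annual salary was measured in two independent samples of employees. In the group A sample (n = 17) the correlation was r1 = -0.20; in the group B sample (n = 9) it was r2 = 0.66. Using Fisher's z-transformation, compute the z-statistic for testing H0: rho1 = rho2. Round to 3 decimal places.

-2.040

z1 = atanh(-0.20) = -0.202733,  z2 = atanh(0.66) = 0.792814
SE = √(1/(n1−3) + 1/(n2−3)) = √(1/14 + 1/6) = √(0.0714286 + 0.1666667) = √0.2380953 = 0.487950
z = (z1 − z2)/SE = (-0.202733 − 0.792814) / 0.487950 = -0.995547 / 0.487950 = -2.040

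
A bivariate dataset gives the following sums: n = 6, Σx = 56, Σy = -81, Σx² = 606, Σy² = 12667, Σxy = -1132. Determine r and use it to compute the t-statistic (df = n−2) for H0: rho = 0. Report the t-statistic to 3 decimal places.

S_xy = nΣxy − ΣxΣy = 6·(-1132) − 56·(-81) = -6792 − (-4536) = -2256
S_xx = nΣx² − (Σx)² = 6·606 − 56² = 3636 − 3136 = 500
S_yy = nΣy² − (Σy)² = 6·12667 − (-81)² = 76002 − 6561 = 69441
r = S_xy / √(S_xx·S_yy) = -2256 / √(500·69441) = -2256 / √34720500 = -2256 / 5892.4104 = -0.3829
t = r·√(n−2)/√(1−r²) = -0.3829·√4 / √(1−0.146612) = -0.765800 / 0.923790 = -0.829

-0.829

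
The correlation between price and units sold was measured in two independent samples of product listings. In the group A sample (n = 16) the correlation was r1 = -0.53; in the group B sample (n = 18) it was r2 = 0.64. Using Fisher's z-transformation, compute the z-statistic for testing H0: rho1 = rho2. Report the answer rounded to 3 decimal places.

z1 = atanh(-0.53) = -0.590145,  z2 = atanh(0.64) = 0.758174
SE = √(1/(n1−3) + 1/(n2−3)) = √(1/13 + 1/15) = √(0.0769231 + 0.0666667) = √0.1435898 = 0.378932
z = (z1 − z2)/SE = (-0.590145 − 0.758174) / 0.378932 = -1.348319 / 0.378932 = -3.558

-3.558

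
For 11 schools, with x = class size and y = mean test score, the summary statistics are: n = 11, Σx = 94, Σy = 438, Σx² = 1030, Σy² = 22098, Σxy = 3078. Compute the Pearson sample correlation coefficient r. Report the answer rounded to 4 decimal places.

-0.6470

Numerator: nΣxy − (Σx)(Σy) = 11·3078 − (94)(438) = -7314
Denominator: √[(nΣx²−(Σx)²)(nΣy²−(Σy)²)]
  nΣx²−(Σx)² = 11·1030 − 8836 = 2494;  nΣy²−(Σy)² = 11·22098 − 191844 = 51234
  √(2494·51234) = √127777596 = 11303.8753
r = -7314 / 11303.8753 = -0.6470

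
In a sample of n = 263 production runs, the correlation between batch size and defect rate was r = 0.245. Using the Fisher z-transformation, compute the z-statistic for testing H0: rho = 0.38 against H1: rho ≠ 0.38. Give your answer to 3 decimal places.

Fisher z: atanh(0.245) = 0.250087, atanh(0.38) = 0.400060
z = (z_r − z_0)·√(n−3) = (0.250087 − 0.400060)·√260 = -0.149973 · 16.124515 = -2.418

-2.418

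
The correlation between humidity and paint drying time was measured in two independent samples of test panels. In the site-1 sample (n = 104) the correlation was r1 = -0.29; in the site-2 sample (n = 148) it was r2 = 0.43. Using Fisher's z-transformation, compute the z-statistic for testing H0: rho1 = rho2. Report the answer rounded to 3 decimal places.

-5.852

Fisher z-transforms: z1 = atanh(-0.29) = -0.298566, z2 = atanh(0.43) = 0.459897; difference d = -0.758463
Var(d) = 1/101 + 1/145 = 0.0099010 + 0.0068966 = 0.0167976
z = d/√Var(d) = -0.758463 / √0.0167976 = -0.758463 / 0.129606 = -5.852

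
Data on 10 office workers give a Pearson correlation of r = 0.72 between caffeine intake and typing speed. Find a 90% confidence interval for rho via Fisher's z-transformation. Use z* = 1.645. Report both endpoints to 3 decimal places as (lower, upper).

z_r = atanh(0.72) = 0.907645;  SE = 1/√(n−3) = 1/√7 = 0.377964
z-limits: 0.907645 ± 1.645·0.377964 = 0.907645 ± 0.621751 = [0.285894, 1.529396]
ρ-limits: (tanh 0.285894, tanh 1.529396) = (0.278, 0.910)

(0.278, 0.910)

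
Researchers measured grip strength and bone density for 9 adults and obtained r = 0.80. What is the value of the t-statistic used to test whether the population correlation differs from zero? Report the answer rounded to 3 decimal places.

3.528

1 − r² = 1 − 0.6400 = 0.3600;  √(1−r²) = 0.600000
√(n−2) = √7 = 2.645751
t = r·√(n−2)/√(1−r²) = 0.80 · 2.645751 / 0.600000 = 3.528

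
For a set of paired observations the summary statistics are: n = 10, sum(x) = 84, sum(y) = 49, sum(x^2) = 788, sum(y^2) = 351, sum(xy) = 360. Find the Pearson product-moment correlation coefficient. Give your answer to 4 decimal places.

-0.5398

S_xy = nΣxy − ΣxΣy = 10·360 − 84·49 = 3600 − 4116 = -516
S_xx = nΣx² − (Σx)² = 10·788 − 84² = 7880 − 7056 = 824
S_yy = nΣy² − (Σy)² = 10·351 − 49² = 3510 − 2401 = 1109
r = S_xy / √(S_xx·S_yy) = -516 / √(824·1109) = -516 / √913816 = -516 / 955.9372 = -0.5398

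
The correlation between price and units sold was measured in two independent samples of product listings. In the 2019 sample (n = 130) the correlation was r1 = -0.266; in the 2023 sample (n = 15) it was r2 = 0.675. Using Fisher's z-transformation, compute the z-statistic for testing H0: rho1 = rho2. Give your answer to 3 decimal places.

z1 = atanh(-0.266) = -0.272554,  z2 = atanh(0.675) = 0.819872
SE = √(1/(n1−3) + 1/(n2−3)) = √(1/127 + 1/12) = √(0.0078740 + 0.0833333) = √0.0912073 = 0.302005
z = (z1 − z2)/SE = (-0.272554 − 0.819872) / 0.302005 = -1.092426 / 0.302005 = -3.617

-3.617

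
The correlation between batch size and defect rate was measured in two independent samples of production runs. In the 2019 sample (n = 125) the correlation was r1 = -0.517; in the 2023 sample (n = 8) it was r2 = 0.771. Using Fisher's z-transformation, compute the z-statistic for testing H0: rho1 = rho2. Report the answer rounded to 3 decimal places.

-3.496

z1 = atanh(-0.517) = -0.572237,  z2 = atanh(0.771) = 1.022789
SE = √(1/(n1−3) + 1/(n2−3)) = √(1/122 + 1/5) = √(0.0081967 + 0.2000000) = √0.2081967 = 0.456286
z = (z1 − z2)/SE = (-0.572237 − 1.022789) / 0.456286 = -1.595026 / 0.456286 = -3.496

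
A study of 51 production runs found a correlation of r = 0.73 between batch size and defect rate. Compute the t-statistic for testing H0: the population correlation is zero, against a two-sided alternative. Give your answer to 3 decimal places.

7.477

1 − r² = 1 − 0.5329 = 0.4671;  √(1−r²) = 0.683447
√(n−2) = √49 = 7.000000
t = r·√(n−2)/√(1−r²) = 0.73 · 7.000000 / 0.683447 = 7.477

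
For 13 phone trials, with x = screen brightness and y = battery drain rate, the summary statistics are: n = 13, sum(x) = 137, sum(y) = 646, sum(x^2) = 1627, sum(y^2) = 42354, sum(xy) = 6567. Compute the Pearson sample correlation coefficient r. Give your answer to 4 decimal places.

-0.1757

Numerator: nΣxy − (Σx)(Σy) = 13·6567 − (137)(646) = -3131
Denominator: √[(nΣx²−(Σx)²)(nΣy²−(Σy)²)]
  nΣx²−(Σx)² = 13·1627 − 18769 = 2382;  nΣy²−(Σy)² = 13·42354 − 417316 = 133286
  √(2382·133286) = √317487252 = 17818.1720
r = -3131 / 17818.1720 = -0.1757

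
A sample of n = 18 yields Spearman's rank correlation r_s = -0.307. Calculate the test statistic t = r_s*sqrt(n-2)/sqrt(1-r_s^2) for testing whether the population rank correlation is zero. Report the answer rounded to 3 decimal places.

-1.290

t = r_s·√(n−2) / √(1−r_s²) with r_s = -0.307, n = 18
  = -0.307·√16 / √(1 − 0.094249)
  = -0.307·4.000000 / 0.951710
  = -1.228000 / 0.951710 = -1.290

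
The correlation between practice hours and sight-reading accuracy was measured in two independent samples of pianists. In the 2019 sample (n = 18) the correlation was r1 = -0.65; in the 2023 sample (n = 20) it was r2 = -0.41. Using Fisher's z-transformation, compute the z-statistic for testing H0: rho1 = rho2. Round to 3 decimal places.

-0.959

z1 = atanh(-0.65) = -0.775299,  z2 = atanh(-0.41) = -0.435611
SE = √(1/(n1−3) + 1/(n2−3)) = √(1/15 + 1/17) = √(0.0666667 + 0.0588235) = √0.1254902 = 0.354246
z = (z1 − z2)/SE = (-0.775299 − (-0.435611)) / 0.354246 = -0.339688 / 0.354246 = -0.959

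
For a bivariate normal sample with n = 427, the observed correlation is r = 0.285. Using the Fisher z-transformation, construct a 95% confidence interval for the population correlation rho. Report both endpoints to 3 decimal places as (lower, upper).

(0.195, 0.370)

Fisher z: z_r = atanh(r) = ½·ln((1+0.285)/(1−0.285)) = 0.293116
SE(z) = 1/√(n−3) = 1/√424 = 0.048564
95% ⇒ z* = 1.960; margin = 1.960·0.048564 = 0.095185
CI on z-scale: (0.197931, 0.388301)
Back-transform: tanh(0.197931) = 0.195386, tanh(0.388301) = 0.369895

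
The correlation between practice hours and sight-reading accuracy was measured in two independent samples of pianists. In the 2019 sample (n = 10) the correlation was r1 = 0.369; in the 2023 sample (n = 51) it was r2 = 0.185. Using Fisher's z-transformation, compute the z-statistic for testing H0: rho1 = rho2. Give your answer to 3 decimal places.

0.495

z1 = atanh(0.369) = 0.387265,  z2 = atanh(0.185) = 0.187155
SE = √(1/(n1−3) + 1/(n2−3)) = √(1/7 + 1/48) = √(0.1428571 + 0.0208333) = √0.1636904 = 0.404587
z = (z1 − z2)/SE = (0.387265 − 0.187155) / 0.404587 = 0.200110 / 0.404587 = 0.495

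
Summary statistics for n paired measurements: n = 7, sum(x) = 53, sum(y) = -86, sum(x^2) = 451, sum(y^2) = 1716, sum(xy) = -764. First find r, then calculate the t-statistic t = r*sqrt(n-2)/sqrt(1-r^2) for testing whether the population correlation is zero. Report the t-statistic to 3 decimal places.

-1.782

Numerator: nΣxy − (Σx)(Σy) = 7·(-764) − (53)(-86) = -790
Denominator: √[(nΣx²−(Σx)²)(nΣy²−(Σy)²)]
  nΣx²−(Σx)² = 7·451 − 2809 = 348;  nΣy²−(Σy)² = 7·1716 − 7396 = 4616
  √(348·4616) = √1606368 = 1267.4257
r = -790 / 1267.4257 = -0.6233
t = r·√(n−2)/√(1−r²) = -0.6233·√5 / √(1−0.388503) = -1.393741 / 0.781983 = -1.782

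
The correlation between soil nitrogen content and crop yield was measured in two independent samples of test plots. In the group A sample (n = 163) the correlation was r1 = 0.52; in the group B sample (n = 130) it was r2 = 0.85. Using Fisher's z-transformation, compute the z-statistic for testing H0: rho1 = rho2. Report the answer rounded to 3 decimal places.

Fisher z-transforms: z1 = atanh(0.52) = 0.576340, z2 = atanh(0.85) = 1.256153; difference d = -0.679813
Var(d) = 1/160 + 1/127 = 0.0062500 + 0.0078740 = 0.0141240
z = d/√Var(d) = -0.679813 / √0.0141240 = -0.679813 / 0.118844 = -5.720

-5.720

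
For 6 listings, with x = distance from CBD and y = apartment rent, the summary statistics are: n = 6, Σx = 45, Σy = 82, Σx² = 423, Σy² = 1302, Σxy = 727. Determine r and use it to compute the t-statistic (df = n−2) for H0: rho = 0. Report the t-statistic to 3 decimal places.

S_xy = nΣxy − ΣxΣy = 6·727 − 45·82 = 4362 − 3690 = 672
S_xx = nΣx² − (Σx)² = 6·423 − 45² = 2538 − 2025 = 513
S_yy = nΣy² − (Σy)² = 6·1302 − 82² = 7812 − 6724 = 1088
r = S_xy / √(S_xx·S_yy) = 672 / √(513·1088) = 672 / √558144 = 672 / 747.0904 = 0.8995
t = r·√(n−2)/√(1−r²) = 0.8995·√4 / √(1−0.809100) = 1.799000 / 0.436921 = 4.117

4.117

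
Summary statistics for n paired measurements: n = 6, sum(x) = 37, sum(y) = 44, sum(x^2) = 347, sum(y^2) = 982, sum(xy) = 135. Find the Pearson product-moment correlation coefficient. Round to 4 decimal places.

S_xy = nΣxy − ΣxΣy = 6·135 − 37·44 = 810 − 1628 = -818
S_xx = nΣx² − (Σx)² = 6·347 − 37² = 2082 − 1369 = 713
S_yy = nΣy² − (Σy)² = 6·982 − 44² = 5892 − 1936 = 3956
r = S_xy / √(S_xx·S_yy) = -818 / √(713·3956) = -818 / √2820628 = -818 / 1679.4725 = -0.4871

-0.4871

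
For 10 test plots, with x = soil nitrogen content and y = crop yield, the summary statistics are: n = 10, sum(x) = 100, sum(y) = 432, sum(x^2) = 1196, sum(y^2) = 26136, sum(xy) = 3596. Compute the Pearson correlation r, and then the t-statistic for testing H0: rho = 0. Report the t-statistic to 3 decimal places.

-2.111

S_xy = nΣxy − ΣxΣy = 10·3596 − 100·432 = 35960 − 43200 = -7240
S_xx = nΣx² − (Σx)² = 10·1196 − 100² = 11960 − 10000 = 1960
S_yy = nΣy² − (Σy)² = 10·26136 − 432² = 261360 − 186624 = 74736
r = S_xy / √(S_xx·S_yy) = -7240 / √(1960·74736) = -7240 / √146482560 = -7240 / 12102.9980 = -0.5982
t = r·√(n−2)/√(1−r²) = -0.5982·√8 / √(1−0.357843) = -1.691965 / 0.801347 = -2.111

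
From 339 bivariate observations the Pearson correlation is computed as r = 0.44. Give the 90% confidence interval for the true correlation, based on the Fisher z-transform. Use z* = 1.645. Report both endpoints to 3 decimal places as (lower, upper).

(0.365, 0.509)

z_r = atanh(0.44) = 0.472231;  SE = 1/√(n−3) = 1/√336 = 0.054554
z-limits: 0.472231 ± 1.645·0.054554 = 0.472231 ± 0.089741 = [0.382490, 0.561972]
ρ-limits: (tanh 0.382490, tanh 0.561972) = (0.365, 0.509)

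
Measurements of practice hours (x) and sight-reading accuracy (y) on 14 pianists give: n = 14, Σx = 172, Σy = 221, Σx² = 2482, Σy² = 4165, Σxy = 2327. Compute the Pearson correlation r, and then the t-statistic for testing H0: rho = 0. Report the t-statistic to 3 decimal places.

-4.277

Numerator: nΣxy − (Σx)(Σy) = 14·2327 − (172)(221) = -5434
Denominator: √[(nΣx²−(Σx)²)(nΣy²−(Σy)²)]
  nΣx²−(Σx)² = 14·2482 − 29584 = 5164;  nΣy²−(Σy)² = 14·4165 − 48841 = 9469
  √(5164·9469) = √48897916 = 6992.7045
r = -5434 / 6992.7045 = -0.7771
t = r·√(n−2)/√(1−r²) = -0.7771·√12 / √(1−0.603884) = -2.691953 / 0.629377 = -4.277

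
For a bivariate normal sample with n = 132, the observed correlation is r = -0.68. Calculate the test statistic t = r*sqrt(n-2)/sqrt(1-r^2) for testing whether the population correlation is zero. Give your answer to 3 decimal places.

-10.574

t = r·√(n−2) / √(1−r²) with r = -0.68, n = 132
  = -0.68·√130 / √(1 − 0.4624)
  = -0.68·11.401754 / 0.733212
  = -7.753193 / 0.733212 = -10.574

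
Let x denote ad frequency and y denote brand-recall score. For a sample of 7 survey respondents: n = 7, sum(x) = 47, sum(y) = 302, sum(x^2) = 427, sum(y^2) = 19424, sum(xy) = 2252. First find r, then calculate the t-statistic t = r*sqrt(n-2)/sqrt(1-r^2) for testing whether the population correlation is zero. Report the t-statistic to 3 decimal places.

0.616

S_xy = nΣxy − ΣxΣy = 7·2252 − 47·302 = 15764 − 14194 = 1570
S_xx = nΣx² − (Σx)² = 7·427 − 47² = 2989 − 2209 = 780
S_yy = nΣy² − (Σy)² = 7·19424 − 302² = 135968 − 91204 = 44764
r = S_xy / √(S_xx·S_yy) = 1570 / √(780·44764) = 1570 / √34915920 = 1570 / 5908.9695 = 0.2657
t = r·√(n−2)/√(1−r²) = 0.2657·√5 / √(1−0.070596) = 0.594123 / 0.964056 = 0.616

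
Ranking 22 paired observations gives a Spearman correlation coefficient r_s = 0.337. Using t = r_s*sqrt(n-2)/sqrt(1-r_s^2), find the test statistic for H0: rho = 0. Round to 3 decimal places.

1 − r_s² = 1 − 0.113569 = 0.886431;  √(1−r_s²) = 0.941505
√(n−2) = √20 = 4.472136
t = r_s·√(n−2)/√(1−r_s²) = 0.337 · 4.472136 / 0.941505 = 1.601

1.601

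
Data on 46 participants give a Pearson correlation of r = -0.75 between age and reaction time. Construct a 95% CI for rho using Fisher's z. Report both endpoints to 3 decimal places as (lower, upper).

z_r = atanh(-0.75) = -0.972955;  SE = 1/√(n−3) = 1/√43 = 0.152499
z-limits: -0.972955 ± 1.960·0.152499 = -0.972955 ± 0.298898 = [-1.271853, -0.674057]
ρ-limits: (tanh -1.271853, tanh -0.674057) = (-0.854, -0.588)

(-0.854, -0.588)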